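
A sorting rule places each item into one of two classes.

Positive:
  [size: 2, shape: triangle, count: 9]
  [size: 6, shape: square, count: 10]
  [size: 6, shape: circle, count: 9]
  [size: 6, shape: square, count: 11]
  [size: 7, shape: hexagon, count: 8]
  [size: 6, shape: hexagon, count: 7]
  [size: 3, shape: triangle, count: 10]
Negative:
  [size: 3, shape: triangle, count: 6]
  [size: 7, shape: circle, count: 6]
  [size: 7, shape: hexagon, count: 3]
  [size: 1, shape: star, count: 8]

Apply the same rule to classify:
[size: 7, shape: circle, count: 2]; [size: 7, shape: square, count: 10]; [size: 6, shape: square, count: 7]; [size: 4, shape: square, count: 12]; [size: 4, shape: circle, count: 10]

Negative, Positive, Positive, Positive, Positive

All 'Positive' examples share one property — count ≥ 7 AND size ≥ 2 — and every 'Negative' example lacks it.
Negative: [size: 7, shape: circle, count: 2], since count = 2, size = 7.
Positive: [size: 7, shape: square, count: 10], since count = 10, size = 7.
Positive: [size: 6, shape: square, count: 7], since count = 7, size = 6.
Positive: [size: 4, shape: square, count: 12], since count = 12, size = 4.
Positive: [size: 4, shape: circle, count: 10], since count = 10, size = 4.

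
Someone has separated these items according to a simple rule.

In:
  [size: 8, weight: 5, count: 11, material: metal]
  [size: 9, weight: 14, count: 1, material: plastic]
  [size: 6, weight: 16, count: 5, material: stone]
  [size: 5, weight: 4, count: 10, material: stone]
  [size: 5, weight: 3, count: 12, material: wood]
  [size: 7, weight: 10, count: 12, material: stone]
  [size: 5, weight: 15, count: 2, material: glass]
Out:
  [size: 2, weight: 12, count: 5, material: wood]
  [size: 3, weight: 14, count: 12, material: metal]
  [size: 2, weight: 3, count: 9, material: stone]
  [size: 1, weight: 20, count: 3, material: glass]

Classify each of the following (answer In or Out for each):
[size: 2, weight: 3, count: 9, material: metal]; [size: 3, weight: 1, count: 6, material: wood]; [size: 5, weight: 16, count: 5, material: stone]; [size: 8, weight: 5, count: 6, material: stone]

Out, Out, In, In

One predicate separates the groups cleanly: size ≥ 5.
Out: [size: 2, weight: 3, count: 9, material: metal], since size = 2. Out: [size: 3, weight: 1, count: 6, material: wood], since size = 3. In: [size: 5, weight: 16, count: 5, material: stone], since size = 5. In: [size: 8, weight: 5, count: 6, material: stone], since size = 8.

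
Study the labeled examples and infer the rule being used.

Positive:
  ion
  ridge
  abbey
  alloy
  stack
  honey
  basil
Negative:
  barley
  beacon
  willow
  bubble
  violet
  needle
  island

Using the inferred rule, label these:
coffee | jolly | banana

One predicate separates the groups cleanly: odd length.
coffee — length 6, hence Negative. jolly — length 5, hence Positive. banana — length 6, hence Negative.

Negative, Positive, Negative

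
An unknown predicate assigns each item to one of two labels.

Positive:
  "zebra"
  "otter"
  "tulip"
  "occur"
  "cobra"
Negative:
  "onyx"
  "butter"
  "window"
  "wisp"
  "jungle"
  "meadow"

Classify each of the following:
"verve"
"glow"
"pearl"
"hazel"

Positive, Negative, Positive, Positive

All 'Positive' examples share one property — odd length — and every 'Negative' example lacks it.
Positive: "verve", since length 5.
Negative: "glow", since length 4.
Positive: "pearl", since length 5.
Positive: "hazel", since length 5.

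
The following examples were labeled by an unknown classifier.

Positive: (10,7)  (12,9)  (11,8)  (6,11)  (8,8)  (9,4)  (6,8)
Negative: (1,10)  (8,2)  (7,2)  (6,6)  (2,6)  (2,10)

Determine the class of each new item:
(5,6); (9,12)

Every 'Positive' example satisfies: sum ≥ 13. None of the 'Negative' examples do.

Negative, Positive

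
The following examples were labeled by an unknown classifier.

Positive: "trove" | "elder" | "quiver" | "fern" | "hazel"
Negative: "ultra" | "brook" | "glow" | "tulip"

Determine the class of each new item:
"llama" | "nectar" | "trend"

Negative, Positive, Positive

Checking candidate rules against both groups, what survives is: contains 'e'.
"llama": Negative (no 'e'). "nectar": Positive (has 'e'). "trend": Positive (has 'e').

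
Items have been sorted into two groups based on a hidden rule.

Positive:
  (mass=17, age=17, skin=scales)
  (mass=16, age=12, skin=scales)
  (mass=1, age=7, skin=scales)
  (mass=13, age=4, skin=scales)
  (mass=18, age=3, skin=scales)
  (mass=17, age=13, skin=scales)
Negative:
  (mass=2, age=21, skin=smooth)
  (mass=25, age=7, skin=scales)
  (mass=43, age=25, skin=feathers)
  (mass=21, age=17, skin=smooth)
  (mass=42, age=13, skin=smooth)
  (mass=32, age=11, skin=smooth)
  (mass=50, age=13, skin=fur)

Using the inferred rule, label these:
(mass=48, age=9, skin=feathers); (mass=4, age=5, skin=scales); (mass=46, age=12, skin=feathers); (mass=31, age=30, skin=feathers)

The simplest hypothesis consistent with all the labels is: skin is scales AND mass ≤ 18.
(mass=48, age=9, skin=feathers) → skin is feathers, mass = 48 → Negative.
(mass=4, age=5, skin=scales) → skin is scales, mass = 4 → Positive.
(mass=46, age=12, skin=feathers) → skin is feathers, mass = 46 → Negative.
(mass=31, age=30, skin=feathers) → skin is feathers, mass = 31 → Negative.

Negative, Positive, Negative, Negative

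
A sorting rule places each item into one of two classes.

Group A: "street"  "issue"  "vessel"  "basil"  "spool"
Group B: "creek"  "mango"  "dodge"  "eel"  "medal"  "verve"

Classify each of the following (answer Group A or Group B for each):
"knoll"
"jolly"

Group B, Group B

A rule that fits every label: contains 's' — true of each 'Group A' example, false of each 'Group B' one.
"knoll": no 's' — does not satisfy this, so Group B.
"jolly": no 's' — does not satisfy this, so Group B.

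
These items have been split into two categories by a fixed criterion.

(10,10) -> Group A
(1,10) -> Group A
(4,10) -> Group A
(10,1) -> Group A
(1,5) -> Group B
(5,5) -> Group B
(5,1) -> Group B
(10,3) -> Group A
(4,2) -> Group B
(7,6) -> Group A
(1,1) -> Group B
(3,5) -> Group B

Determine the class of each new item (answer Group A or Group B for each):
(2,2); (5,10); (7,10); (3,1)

Group B, Group A, Group A, Group B

The rule appears to be: sum ≥ 11.
(2,2): Group B (2+2 = 4). (5,10): Group A (5+10 = 15). (7,10): Group A (7+10 = 17). (3,1): Group B (3+1 = 4).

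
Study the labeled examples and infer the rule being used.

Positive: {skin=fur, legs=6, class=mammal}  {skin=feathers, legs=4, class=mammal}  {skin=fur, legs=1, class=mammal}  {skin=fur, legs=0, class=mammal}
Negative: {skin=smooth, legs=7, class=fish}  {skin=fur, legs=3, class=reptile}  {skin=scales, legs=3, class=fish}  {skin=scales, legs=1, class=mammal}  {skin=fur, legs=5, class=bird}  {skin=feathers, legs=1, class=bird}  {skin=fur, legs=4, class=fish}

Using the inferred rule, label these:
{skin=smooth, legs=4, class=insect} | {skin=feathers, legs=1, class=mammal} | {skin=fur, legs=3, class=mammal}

Negative, Positive, Positive

The simplest hypothesis consistent with all the labels is: skin is not scales AND class is mammal.
{skin=smooth, legs=4, class=insect}: skin is smooth, class is insect — lacks this property, so Negative. {skin=feathers, legs=1, class=mammal}: skin is feathers, class is mammal — satisfies this, so Positive. {skin=fur, legs=3, class=mammal}: skin is fur, class is mammal — satisfies this, so Positive.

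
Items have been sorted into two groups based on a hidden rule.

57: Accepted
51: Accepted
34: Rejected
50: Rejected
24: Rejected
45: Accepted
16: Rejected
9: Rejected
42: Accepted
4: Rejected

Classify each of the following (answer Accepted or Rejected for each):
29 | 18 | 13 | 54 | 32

Every 'Accepted' example satisfies: multiple of 3 AND at least 34. None of the 'Rejected' examples do.
29: 29 = 3·9 + 2, 29 < 34, fails the rule → Rejected. 18: 18 = 3·6, 18 < 34, fails the rule → Rejected. 13: 13 = 3·4 + 1, 13 < 34, fails the rule → Rejected. 54: 54 = 3·18, 54 ≥ 34, qualifies → Accepted. 32: 32 = 3·10 + 2, 32 < 34, fails the rule → Rejected.

Rejected, Rejected, Rejected, Accepted, Rejected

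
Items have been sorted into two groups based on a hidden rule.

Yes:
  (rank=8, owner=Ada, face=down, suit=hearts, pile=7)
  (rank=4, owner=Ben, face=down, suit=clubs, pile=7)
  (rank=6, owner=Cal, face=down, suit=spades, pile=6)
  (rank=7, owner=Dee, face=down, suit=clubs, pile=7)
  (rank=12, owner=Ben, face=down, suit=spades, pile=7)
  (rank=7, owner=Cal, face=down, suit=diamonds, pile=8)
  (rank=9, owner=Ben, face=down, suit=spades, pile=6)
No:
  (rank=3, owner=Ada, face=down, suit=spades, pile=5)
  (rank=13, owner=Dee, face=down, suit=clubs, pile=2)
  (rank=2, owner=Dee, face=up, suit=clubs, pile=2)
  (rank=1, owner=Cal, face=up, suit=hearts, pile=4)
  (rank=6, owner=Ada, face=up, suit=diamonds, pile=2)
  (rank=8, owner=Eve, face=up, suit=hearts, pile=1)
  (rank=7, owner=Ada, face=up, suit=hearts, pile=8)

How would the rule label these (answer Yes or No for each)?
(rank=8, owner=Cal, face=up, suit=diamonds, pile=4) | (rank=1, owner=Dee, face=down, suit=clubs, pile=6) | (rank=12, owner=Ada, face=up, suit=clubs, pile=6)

Every 'Yes' example satisfies: face is down AND pile ≥ 6. None of the 'No' examples do.
(rank=8, owner=Cal, face=up, suit=diamonds, pile=4): No (face is up, pile = 4). (rank=1, owner=Dee, face=down, suit=clubs, pile=6): Yes (face is down, pile = 6). (rank=12, owner=Ada, face=up, suit=clubs, pile=6): No (face is up, pile = 6).

No, Yes, No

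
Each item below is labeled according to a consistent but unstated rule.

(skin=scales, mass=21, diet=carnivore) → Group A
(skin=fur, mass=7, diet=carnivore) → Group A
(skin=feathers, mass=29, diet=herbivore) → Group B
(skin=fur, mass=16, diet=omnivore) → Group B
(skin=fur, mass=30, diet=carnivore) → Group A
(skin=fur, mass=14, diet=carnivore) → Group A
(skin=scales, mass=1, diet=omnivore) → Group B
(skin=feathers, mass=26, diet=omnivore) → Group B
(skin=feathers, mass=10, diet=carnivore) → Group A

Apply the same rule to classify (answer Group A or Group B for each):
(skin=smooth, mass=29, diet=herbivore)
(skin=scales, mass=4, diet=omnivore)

Group B, Group B

The rule appears to be: diet is carnivore.
Group B: (skin=smooth, mass=29, diet=herbivore), since diet is herbivore. Group B: (skin=scales, mass=4, diet=omnivore), since diet is omnivore.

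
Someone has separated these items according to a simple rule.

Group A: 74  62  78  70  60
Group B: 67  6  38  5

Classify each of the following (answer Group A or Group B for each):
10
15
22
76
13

One predicate separates the groups cleanly: even AND at least 60.
10: Group B (10 is even, 10 < 60).
15: Group B (15 is odd, 15 < 60).
22: Group B (22 is even, 22 < 60).
76: Group A (76 is even, 76 ≥ 60).
13: Group B (13 is odd, 13 < 60).

Group B, Group B, Group B, Group A, Group B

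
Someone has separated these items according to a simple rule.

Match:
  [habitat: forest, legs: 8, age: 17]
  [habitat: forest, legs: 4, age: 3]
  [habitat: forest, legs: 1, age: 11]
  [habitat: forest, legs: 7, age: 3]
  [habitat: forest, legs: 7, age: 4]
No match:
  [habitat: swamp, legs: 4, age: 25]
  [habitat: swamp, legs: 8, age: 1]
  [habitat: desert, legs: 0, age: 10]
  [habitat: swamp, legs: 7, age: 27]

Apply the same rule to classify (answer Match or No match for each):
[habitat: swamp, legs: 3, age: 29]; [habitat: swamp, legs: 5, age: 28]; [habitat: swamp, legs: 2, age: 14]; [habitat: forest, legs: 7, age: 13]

No match, No match, No match, Match

The pattern is that an item is 'Match' exactly when: habitat is forest.
[habitat: swamp, legs: 3, age: 29] → habitat is swamp → No match.
[habitat: swamp, legs: 5, age: 28] → habitat is swamp → No match.
[habitat: swamp, legs: 2, age: 14] → habitat is swamp → No match.
[habitat: forest, legs: 7, age: 13] → habitat is forest → Match.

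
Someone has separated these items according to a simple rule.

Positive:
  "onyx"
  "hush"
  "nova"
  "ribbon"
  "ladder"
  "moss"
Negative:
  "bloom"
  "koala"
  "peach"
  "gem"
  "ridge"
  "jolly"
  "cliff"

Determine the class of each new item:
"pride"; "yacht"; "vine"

Negative, Negative, Positive

The distinguishing property — even length — holds for all the 'Positive' cases and none of the 'Negative' cases.
"pride": length 5 — fails the rule, so Negative. "yacht": length 5 — fails the rule, so Negative. "vine": length 4 — matches, so Positive.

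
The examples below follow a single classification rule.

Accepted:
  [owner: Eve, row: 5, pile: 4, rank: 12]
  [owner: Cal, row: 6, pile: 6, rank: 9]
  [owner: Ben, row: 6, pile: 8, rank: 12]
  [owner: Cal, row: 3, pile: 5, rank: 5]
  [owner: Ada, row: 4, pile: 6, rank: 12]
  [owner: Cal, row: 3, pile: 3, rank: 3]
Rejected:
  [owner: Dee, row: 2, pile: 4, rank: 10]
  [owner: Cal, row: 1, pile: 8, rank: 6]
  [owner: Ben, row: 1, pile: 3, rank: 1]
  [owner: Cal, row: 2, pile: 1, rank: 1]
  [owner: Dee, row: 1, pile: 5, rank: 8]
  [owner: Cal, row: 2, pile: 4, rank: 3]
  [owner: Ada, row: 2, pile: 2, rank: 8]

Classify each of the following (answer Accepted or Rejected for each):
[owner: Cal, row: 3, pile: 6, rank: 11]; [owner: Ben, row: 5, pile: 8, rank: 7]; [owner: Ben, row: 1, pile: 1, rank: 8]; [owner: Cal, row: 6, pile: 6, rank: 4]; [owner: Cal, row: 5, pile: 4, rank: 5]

Accepted, Accepted, Rejected, Accepted, Accepted

Every 'Accepted' example satisfies: row ≥ 3. None of the 'Rejected' examples do.
[owner: Cal, row: 3, pile: 6, rank: 11]: row = 3, matches → Accepted. [owner: Ben, row: 5, pile: 8, rank: 7]: row = 5, matches → Accepted. [owner: Ben, row: 1, pile: 1, rank: 8]: row = 1, doesn't match → Rejected. [owner: Cal, row: 6, pile: 6, rank: 4]: row = 6, matches → Accepted. [owner: Cal, row: 5, pile: 4, rank: 5]: row = 5, matches → Accepted.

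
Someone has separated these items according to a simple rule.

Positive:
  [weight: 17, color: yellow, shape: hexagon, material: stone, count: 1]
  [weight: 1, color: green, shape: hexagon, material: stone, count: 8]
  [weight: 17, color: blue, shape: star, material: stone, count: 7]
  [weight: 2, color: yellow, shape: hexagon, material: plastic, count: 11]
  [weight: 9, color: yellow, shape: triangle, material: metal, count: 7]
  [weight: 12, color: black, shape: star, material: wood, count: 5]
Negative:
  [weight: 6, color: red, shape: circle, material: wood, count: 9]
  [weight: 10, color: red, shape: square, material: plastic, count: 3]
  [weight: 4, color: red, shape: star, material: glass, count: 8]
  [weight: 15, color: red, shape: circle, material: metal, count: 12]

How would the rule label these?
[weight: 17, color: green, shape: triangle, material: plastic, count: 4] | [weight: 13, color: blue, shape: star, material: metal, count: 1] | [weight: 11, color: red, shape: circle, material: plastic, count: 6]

Positive, Positive, Negative

The pattern is that an item is 'Positive' exactly when: color is not red.
[weight: 17, color: green, shape: triangle, material: plastic, count: 4] → color is green → Positive. [weight: 13, color: blue, shape: star, material: metal, count: 1] → color is blue → Positive. [weight: 11, color: red, shape: circle, material: plastic, count: 6] → color is red → Negative.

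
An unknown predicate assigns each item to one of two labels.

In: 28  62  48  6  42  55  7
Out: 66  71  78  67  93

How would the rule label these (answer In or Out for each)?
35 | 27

The rule appears to be: at most 62.
35: 35 ≤ 62 — has this property, so In. 27: 27 ≤ 62 — has this property, so In.

In, In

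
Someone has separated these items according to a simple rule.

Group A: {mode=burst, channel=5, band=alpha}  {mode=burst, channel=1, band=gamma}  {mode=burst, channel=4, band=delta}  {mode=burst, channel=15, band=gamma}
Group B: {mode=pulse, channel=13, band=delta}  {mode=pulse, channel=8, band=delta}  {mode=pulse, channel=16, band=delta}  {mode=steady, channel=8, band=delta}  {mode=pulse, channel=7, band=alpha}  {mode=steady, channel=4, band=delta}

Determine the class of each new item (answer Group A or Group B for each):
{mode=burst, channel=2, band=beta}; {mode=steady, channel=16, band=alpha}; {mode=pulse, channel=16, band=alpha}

Rule: mode is burst. This holds for each 'Group A' example and fails for each 'Group B' one.

Group A, Group B, Group B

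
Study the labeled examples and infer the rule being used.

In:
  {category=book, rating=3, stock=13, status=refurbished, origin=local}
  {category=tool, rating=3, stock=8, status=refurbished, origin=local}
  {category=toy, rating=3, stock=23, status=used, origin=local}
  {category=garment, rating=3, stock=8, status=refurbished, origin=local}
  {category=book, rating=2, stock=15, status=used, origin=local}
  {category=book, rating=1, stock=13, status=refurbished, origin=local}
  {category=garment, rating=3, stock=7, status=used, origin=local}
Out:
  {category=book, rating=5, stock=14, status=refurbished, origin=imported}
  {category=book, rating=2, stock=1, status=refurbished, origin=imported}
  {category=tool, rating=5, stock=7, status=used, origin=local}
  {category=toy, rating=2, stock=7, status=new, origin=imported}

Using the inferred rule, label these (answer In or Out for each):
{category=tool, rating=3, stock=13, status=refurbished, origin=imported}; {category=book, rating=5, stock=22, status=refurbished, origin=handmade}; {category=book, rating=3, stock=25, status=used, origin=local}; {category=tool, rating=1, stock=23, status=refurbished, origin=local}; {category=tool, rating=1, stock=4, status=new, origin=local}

The distinguishing property — origin is local AND rating ≤ 3 — holds for all the 'In' cases and none of the 'Out' cases.
{category=tool, rating=3, stock=13, status=refurbished, origin=imported} → origin is imported, rating = 3 → Out. {category=book, rating=5, stock=22, status=refurbished, origin=handmade} → origin is handmade, rating = 5 → Out. {category=book, rating=3, stock=25, status=used, origin=local} → origin is local, rating = 3 → In. {category=tool, rating=1, stock=23, status=refurbished, origin=local} → origin is local, rating = 1 → In. {category=tool, rating=1, stock=4, status=new, origin=local} → origin is local, rating = 1 → In.

Out, Out, In, In, In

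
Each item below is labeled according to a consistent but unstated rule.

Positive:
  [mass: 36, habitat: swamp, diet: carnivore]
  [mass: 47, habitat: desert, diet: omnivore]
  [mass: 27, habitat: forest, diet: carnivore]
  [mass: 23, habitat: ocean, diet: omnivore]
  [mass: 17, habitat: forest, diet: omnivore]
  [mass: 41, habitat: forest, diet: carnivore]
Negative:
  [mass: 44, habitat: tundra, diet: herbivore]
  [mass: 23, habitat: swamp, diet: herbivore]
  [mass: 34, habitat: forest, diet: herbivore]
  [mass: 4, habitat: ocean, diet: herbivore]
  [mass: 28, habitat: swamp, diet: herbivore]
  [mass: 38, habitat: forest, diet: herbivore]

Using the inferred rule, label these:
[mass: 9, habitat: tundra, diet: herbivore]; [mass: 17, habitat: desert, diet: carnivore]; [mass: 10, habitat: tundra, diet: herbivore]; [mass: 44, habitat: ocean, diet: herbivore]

All 'Positive' examples share one property — diet is not herbivore — and every 'Negative' example lacks it.
Negative: [mass: 9, habitat: tundra, diet: herbivore], since diet is herbivore.
Positive: [mass: 17, habitat: desert, diet: carnivore], since diet is carnivore.
Negative: [mass: 10, habitat: tundra, diet: herbivore], since diet is herbivore.
Negative: [mass: 44, habitat: ocean, diet: herbivore], since diet is herbivore.

Negative, Positive, Negative, Negative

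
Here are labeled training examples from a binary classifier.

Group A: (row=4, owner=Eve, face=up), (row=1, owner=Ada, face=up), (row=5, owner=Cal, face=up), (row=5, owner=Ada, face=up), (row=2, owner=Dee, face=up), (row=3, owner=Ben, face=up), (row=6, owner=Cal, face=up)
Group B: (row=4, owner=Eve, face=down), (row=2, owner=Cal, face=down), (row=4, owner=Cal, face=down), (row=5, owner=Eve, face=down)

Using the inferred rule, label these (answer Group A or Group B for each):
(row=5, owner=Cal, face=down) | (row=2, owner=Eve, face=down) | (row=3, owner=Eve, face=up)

The pattern is that an item is 'Group A' exactly when: face is up.
(row=5, owner=Cal, face=down): face is down, does not fit → Group B.
(row=2, owner=Eve, face=down): face is down, does not fit → Group B.
(row=3, owner=Eve, face=up): face is up, has this property → Group A.

Group B, Group B, Group A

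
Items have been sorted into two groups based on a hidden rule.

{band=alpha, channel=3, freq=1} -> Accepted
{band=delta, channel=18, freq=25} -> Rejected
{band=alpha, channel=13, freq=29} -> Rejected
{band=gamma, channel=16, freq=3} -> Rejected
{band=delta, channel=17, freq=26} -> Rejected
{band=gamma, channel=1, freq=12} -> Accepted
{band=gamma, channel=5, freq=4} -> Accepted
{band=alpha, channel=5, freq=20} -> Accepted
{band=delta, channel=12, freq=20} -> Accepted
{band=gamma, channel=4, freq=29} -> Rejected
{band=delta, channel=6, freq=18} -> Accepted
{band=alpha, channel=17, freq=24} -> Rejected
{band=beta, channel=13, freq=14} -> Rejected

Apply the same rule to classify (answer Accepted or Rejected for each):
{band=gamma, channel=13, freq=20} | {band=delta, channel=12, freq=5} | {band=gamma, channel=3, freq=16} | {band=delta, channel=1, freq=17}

Rejected, Accepted, Accepted, Accepted

The pattern is that an item is 'Accepted' exactly when: freq ≤ 20 AND channel ≤ 12.
{band=gamma, channel=13, freq=20}: freq = 20, channel = 13 — does not pass, so Rejected.
{band=delta, channel=12, freq=5}: freq = 5, channel = 12 — checks out, so Accepted.
{band=gamma, channel=3, freq=16}: freq = 16, channel = 3 — checks out, so Accepted.
{band=delta, channel=1, freq=17}: freq = 17, channel = 1 — checks out, so Accepted.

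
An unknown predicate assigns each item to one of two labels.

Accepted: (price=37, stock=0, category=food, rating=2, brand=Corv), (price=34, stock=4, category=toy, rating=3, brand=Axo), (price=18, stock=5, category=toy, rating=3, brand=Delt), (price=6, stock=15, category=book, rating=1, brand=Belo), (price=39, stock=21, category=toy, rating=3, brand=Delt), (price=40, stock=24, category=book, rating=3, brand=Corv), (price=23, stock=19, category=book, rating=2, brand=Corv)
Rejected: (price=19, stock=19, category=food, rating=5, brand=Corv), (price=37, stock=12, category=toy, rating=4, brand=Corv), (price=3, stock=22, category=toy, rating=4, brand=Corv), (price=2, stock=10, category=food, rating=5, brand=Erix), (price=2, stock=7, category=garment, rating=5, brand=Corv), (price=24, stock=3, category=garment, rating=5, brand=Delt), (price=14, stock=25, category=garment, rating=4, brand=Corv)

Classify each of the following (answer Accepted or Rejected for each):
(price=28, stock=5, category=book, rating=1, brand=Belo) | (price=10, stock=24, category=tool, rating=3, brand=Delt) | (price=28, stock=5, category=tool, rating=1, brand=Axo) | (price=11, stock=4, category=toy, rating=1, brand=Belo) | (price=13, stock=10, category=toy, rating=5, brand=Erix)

Rule: rating ≤ 3. This holds for each 'Accepted' example and fails for each 'Rejected' one.
(price=28, stock=5, category=book, rating=1, brand=Belo): Accepted (rating = 1). (price=10, stock=24, category=tool, rating=3, brand=Delt): Accepted (rating = 3). (price=28, stock=5, category=tool, rating=1, brand=Axo): Accepted (rating = 1). (price=11, stock=4, category=toy, rating=1, brand=Belo): Accepted (rating = 1). (price=13, stock=10, category=toy, rating=5, brand=Erix): Rejected (rating = 5).

Accepted, Accepted, Accepted, Accepted, Rejected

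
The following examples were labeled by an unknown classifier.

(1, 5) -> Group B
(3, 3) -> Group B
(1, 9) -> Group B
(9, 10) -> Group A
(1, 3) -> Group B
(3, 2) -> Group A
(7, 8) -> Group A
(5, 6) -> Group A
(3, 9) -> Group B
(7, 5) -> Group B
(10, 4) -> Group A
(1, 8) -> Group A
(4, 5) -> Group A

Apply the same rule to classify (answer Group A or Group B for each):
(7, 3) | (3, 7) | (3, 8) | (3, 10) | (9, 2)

The classifier is using: product is even.
(7, 3): 7·3 = 21, does not pass → Group B. (3, 7): 3·7 = 21, does not pass → Group B. (3, 8): 3·8 = 24, fits → Group A. (3, 10): 3·10 = 30, fits → Group A. (9, 2): 9·2 = 18, fits → Group A.

Group B, Group B, Group A, Group A, Group A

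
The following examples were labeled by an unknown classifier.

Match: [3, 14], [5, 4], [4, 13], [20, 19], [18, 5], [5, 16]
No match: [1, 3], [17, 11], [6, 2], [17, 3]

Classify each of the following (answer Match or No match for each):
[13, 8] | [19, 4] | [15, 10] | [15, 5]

Match, Match, Match, No match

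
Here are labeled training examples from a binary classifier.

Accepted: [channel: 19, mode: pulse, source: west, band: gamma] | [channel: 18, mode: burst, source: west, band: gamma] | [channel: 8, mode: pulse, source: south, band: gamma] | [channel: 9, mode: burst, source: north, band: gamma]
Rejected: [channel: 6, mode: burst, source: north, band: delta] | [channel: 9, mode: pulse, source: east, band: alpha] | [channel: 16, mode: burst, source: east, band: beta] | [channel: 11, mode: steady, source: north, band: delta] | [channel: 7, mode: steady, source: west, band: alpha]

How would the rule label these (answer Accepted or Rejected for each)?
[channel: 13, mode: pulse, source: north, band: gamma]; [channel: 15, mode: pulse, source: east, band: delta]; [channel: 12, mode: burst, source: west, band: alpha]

Accepted, Rejected, Rejected

A rule that fits every label: band is gamma — true of each 'Accepted' example, false of each 'Rejected' one.
[channel: 13, mode: pulse, source: north, band: gamma]: band is gamma, passes → Accepted. [channel: 15, mode: pulse, source: east, band: delta]: band is delta, does not pass → Rejected. [channel: 12, mode: burst, source: west, band: alpha]: band is alpha, does not pass → Rejected.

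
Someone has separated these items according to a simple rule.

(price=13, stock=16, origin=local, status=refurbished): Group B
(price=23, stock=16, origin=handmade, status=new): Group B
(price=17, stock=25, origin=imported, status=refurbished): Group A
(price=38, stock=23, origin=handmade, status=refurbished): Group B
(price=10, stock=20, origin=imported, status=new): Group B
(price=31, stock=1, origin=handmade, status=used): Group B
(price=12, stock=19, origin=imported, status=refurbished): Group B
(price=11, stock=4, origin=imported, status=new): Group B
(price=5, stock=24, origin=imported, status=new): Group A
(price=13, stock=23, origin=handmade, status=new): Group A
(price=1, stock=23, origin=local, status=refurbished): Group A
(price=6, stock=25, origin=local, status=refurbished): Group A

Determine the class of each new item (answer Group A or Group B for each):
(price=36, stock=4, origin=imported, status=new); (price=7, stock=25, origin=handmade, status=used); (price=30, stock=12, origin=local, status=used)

Every 'Group A' example satisfies: stock ≥ 23 AND price ≤ 17. None of the 'Group B' examples do.
(price=36, stock=4, origin=imported, status=new) — stock = 4, price = 36, hence Group B.
(price=7, stock=25, origin=handmade, status=used) — stock = 25, price = 7, hence Group A.
(price=30, stock=12, origin=local, status=used) — stock = 12, price = 30, hence Group B.

Group B, Group A, Group B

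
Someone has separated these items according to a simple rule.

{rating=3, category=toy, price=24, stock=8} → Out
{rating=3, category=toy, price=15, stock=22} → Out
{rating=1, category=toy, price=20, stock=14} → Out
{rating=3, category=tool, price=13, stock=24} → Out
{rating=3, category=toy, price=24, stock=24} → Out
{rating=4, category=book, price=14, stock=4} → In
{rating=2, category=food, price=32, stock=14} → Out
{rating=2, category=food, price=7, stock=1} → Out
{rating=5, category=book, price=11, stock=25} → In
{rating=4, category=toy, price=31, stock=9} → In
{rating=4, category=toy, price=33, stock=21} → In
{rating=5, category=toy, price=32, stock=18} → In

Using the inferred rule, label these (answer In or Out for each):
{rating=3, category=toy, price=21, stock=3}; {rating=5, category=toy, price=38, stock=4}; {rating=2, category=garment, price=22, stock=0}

A rule that fits every label: rating ≥ 4 — true of each 'In' example, false of each 'Out' one.

Out, In, Out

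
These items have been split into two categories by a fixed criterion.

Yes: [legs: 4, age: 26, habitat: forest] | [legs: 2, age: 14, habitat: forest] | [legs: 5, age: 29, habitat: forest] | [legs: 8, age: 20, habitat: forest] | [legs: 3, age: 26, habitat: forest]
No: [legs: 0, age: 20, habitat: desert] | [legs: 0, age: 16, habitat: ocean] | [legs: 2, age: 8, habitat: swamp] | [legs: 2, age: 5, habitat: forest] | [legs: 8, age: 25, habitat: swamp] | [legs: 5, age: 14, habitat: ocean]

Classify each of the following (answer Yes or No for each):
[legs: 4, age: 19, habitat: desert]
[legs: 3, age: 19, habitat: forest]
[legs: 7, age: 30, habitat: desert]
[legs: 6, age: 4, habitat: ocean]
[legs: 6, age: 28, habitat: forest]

One predicate separates the groups cleanly: habitat is forest AND age ≥ 8.

No, Yes, No, No, Yes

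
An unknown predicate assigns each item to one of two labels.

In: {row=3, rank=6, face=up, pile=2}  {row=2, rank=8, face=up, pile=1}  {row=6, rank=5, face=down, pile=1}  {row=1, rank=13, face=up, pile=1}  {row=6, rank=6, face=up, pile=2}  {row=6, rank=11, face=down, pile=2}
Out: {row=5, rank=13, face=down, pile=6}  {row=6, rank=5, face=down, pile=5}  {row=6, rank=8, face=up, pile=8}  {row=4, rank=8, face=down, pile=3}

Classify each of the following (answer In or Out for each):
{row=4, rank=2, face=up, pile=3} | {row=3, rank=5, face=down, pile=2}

Out, In

The classifier is using: pile ≤ 2.
{row=4, rank=2, face=up, pile=3}: pile = 3 — fails the rule, so Out.
{row=3, rank=5, face=down, pile=2}: pile = 2 — has this property, so In.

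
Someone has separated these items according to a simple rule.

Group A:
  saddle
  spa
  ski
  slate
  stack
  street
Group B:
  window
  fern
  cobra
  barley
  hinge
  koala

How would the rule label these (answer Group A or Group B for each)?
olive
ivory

Group B, Group B

'Group A' ⟺ contains 's'.
olive: no 's', does not satisfy this → Group B.
ivory: no 's', does not satisfy this → Group B.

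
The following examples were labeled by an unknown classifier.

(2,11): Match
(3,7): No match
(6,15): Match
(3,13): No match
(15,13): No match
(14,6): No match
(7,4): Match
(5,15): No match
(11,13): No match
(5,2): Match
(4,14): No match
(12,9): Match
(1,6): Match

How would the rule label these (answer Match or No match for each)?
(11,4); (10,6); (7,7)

Match, No match, No match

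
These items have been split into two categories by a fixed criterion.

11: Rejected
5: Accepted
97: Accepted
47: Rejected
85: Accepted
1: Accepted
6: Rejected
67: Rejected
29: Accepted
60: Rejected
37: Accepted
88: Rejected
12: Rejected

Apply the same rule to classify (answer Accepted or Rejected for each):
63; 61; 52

Rejected, Accepted, Rejected

A rule that fits every label: ≡ 1 (mod 4) — true of each 'Accepted' example, false of each 'Rejected' one.
63: Rejected (63 mod 4 = 3). 61: Accepted (61 mod 4 = 1). 52: Rejected (52 mod 4 = 0).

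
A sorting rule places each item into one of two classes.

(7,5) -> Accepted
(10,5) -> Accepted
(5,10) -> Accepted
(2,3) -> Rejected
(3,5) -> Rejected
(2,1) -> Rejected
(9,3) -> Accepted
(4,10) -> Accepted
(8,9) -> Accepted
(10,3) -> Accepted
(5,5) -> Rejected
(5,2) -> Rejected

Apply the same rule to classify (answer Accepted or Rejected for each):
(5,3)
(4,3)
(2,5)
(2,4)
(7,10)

Rejected, Rejected, Rejected, Rejected, Accepted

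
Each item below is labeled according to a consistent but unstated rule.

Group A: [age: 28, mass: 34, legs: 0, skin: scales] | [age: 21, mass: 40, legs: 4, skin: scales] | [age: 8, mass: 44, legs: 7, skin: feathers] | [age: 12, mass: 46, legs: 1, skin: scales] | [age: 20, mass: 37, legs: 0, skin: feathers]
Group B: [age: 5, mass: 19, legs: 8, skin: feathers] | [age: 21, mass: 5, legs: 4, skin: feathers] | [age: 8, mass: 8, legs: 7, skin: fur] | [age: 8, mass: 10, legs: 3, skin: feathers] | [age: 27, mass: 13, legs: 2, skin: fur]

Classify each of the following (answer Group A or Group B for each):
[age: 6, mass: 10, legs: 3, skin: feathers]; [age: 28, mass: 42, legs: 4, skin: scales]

Group B, Group A

The common property of the 'Group A' items is: mass ≥ 34. No 'Group B' item has it.
[age: 6, mass: 10, legs: 3, skin: feathers] → mass = 10 → Group B. [age: 28, mass: 42, legs: 4, skin: scales] → mass = 42 → Group A.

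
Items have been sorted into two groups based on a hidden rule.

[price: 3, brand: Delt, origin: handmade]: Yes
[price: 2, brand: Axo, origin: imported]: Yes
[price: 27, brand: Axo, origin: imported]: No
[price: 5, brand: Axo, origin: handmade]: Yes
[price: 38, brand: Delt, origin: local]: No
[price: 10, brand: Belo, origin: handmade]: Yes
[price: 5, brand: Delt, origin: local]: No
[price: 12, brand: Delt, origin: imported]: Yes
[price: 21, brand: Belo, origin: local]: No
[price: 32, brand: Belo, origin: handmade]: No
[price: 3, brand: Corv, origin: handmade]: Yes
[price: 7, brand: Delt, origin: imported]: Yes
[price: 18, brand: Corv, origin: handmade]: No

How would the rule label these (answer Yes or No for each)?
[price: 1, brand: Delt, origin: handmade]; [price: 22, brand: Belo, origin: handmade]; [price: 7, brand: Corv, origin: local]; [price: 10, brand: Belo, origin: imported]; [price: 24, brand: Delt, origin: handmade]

Every 'Yes' example satisfies: origin is not local AND price ≤ 12. None of the 'No' examples do.
[price: 1, brand: Delt, origin: handmade] — origin is handmade, price = 1, hence Yes. [price: 22, brand: Belo, origin: handmade] — origin is handmade, price = 22, hence No. [price: 7, brand: Corv, origin: local] — origin is local, price = 7, hence No. [price: 10, brand: Belo, origin: imported] — origin is imported, price = 10, hence Yes. [price: 24, brand: Delt, origin: handmade] — origin is handmade, price = 24, hence No.

Yes, No, No, Yes, No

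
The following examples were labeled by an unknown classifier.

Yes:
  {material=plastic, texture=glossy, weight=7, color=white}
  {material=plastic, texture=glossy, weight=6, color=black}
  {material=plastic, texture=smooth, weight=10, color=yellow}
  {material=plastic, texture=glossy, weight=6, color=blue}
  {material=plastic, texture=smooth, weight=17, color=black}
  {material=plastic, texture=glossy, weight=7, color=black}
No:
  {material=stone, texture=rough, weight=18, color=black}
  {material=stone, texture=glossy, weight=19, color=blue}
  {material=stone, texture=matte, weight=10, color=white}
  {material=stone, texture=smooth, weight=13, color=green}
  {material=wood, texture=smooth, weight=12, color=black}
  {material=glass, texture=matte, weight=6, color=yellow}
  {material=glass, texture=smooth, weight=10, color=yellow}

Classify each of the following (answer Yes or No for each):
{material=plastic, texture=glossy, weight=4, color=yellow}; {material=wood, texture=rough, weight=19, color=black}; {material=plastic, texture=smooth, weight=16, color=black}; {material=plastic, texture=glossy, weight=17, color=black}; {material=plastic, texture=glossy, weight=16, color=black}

Yes, No, Yes, Yes, Yes

The distinguishing property — material is plastic — holds for all the 'Yes' cases and none of the 'No' cases.
{material=plastic, texture=glossy, weight=4, color=yellow} → material is plastic → Yes. {material=wood, texture=rough, weight=19, color=black} → material is wood → No. {material=plastic, texture=smooth, weight=16, color=black} → material is plastic → Yes. {material=plastic, texture=glossy, weight=17, color=black} → material is plastic → Yes. {material=plastic, texture=glossy, weight=16, color=black} → material is plastic → Yes.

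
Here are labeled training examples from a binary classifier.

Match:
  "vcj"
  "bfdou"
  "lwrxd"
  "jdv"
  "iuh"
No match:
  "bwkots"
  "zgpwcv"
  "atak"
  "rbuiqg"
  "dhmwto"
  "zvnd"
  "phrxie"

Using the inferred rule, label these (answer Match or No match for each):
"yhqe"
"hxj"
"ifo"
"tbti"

The rule appears to be: odd length.

No match, Match, Match, No match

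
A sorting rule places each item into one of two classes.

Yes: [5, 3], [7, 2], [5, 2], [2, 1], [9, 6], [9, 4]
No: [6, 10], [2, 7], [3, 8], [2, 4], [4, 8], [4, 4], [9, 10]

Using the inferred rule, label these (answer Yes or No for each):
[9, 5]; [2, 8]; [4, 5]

Yes, No, No

The common property of the 'Yes' items is: first > second. No 'No' item has it.
[9, 5]: 9 > 5 — passes, so Yes.
[2, 8]: 2 < 8 — doesn't qualify, so No.
[4, 5]: 4 < 5 — doesn't qualify, so No.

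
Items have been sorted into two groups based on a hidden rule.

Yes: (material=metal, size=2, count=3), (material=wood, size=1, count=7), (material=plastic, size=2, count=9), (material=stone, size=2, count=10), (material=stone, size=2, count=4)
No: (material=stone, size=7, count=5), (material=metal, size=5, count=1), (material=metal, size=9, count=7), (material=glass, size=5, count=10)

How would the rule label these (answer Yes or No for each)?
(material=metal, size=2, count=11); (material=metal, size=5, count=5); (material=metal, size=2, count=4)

Yes, No, Yes

Rule: size ≤ 2. This holds for each 'Yes' example and fails for each 'No' one.
(material=metal, size=2, count=11): Yes (size = 2). (material=metal, size=5, count=5): No (size = 5). (material=metal, size=2, count=4): Yes (size = 2).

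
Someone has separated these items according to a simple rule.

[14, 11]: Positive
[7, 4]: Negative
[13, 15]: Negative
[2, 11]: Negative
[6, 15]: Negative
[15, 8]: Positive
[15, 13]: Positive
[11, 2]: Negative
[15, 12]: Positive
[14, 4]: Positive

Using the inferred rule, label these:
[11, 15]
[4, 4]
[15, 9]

Negative, Negative, Positive

The simplest hypothesis consistent with all the labels is: first ≥ 14.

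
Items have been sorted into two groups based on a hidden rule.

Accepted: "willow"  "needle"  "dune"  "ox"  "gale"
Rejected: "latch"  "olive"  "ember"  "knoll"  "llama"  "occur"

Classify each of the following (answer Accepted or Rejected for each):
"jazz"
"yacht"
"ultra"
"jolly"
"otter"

Accepted, Rejected, Rejected, Rejected, Rejected

The classifier is using: even length.
"jazz": length 4, satisfies this → Accepted. "yacht": length 5, fails this test → Rejected. "ultra": length 5, fails this test → Rejected. "jolly": length 5, fails this test → Rejected. "otter": length 5, fails this test → Rejected.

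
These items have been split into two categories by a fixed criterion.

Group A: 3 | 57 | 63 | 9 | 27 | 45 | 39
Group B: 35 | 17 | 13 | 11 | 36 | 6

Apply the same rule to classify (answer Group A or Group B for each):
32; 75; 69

Rule: ≡ 3 (mod 6). This holds for each 'Group A' example and fails for each 'Group B' one.
32 — 32 mod 6 = 2, hence Group B.
75 — 75 mod 6 = 3, hence Group A.
69 — 69 mod 6 = 3, hence Group A.

Group B, Group A, Group A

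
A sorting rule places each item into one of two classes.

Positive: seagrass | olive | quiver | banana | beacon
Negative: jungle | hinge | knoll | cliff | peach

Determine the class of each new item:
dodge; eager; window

Negative, Positive, Negative

The simplest hypothesis consistent with all the labels is: has ≥ 3 vowels.
dodge: 2 vowels, does not fit → Negative. eager: 3 vowels, matches → Positive. window: 2 vowels, does not fit → Negative.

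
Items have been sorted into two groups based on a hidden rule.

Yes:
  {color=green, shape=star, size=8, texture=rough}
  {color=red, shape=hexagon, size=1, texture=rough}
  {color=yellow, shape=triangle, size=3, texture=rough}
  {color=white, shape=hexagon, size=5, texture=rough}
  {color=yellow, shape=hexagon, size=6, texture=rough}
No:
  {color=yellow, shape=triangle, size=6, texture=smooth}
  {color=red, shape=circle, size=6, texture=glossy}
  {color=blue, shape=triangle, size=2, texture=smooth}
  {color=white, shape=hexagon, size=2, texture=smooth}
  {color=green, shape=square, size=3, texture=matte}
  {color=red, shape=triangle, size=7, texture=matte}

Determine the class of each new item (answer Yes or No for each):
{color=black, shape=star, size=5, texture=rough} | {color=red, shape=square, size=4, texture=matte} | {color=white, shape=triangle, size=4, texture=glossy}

Yes, No, No

Looking at the examples, the only property every 'Yes' case has and every 'No' case lacks is: texture is rough.
{color=black, shape=star, size=5, texture=rough} → texture is rough → Yes. {color=red, shape=square, size=4, texture=matte} → texture is matte → No. {color=white, shape=triangle, size=4, texture=glossy} → texture is glossy → No.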